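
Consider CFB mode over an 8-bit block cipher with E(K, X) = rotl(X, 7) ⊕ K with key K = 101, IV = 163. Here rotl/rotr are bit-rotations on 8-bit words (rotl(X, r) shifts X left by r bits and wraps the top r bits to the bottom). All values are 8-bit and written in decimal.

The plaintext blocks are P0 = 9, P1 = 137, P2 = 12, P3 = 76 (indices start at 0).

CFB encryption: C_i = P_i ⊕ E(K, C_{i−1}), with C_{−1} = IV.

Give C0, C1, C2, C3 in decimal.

C0 = 189, C1 = 50, C2 = 112, C3 = 17

C0: E(K, 163) = 180; 9 ⊕ 180 = 189.
C1: E(K, 189) = 187; 137 ⊕ 187 = 50.
C2: E(K, 50) = 124; 12 ⊕ 124 = 112.
C3: E(K, 112) = 93; 76 ⊕ 93 = 17.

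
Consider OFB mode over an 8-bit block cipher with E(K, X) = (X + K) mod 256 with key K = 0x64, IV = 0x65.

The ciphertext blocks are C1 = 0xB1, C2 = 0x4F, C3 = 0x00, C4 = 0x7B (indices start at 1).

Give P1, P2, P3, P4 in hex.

P1 = 0x78, P2 = 0x62, P3 = 0x91, P4 = 0x8E

OFB decryption: S_i = E(K, S_{i−1}) with S_{0} = IV; P_i = C_i ⊕ S_i.
P1: S = E(K, 0x65) = 0xC9; 0xB1 ⊕ 0xC9 = 0x78.
P2: S = E(K, 0xC9) = 0x2D; 0x4F ⊕ 0x2D = 0x62.
P3: S = E(K, 0x2D) = 0x91; 0x00 ⊕ 0x91 = 0x91.
P4: S = E(K, 0x91) = 0xF5; 0x7B ⊕ 0xF5 = 0x8E.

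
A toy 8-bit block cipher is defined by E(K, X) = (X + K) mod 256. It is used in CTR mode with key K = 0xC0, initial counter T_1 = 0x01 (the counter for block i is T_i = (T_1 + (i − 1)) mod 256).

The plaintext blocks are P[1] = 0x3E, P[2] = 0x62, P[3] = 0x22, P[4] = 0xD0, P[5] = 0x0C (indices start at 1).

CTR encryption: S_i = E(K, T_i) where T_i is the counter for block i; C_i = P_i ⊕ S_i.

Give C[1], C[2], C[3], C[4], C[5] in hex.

C[1] = 0xFF, C[2] = 0xA0, C[3] = 0xE1, C[4] = 0x14, C[5] = 0xC9

C[1]: T = 0x01, S = E(K, T) = 0xC1; 0x3E ⊕ 0xC1 = 0xFF.
C[2]: T = 0x02, S = E(K, T) = 0xC2; 0x62 ⊕ 0xC2 = 0xA0.
C[3]: T = 0x03, S = E(K, T) = 0xC3; 0x22 ⊕ 0xC3 = 0xE1.
C[4]: T = 0x04, S = E(K, T) = 0xC4; 0xD0 ⊕ 0xC4 = 0x14.
C[5]: T = 0x05, S = E(K, T) = 0xC5; 0x0C ⊕ 0xC5 = 0xC9.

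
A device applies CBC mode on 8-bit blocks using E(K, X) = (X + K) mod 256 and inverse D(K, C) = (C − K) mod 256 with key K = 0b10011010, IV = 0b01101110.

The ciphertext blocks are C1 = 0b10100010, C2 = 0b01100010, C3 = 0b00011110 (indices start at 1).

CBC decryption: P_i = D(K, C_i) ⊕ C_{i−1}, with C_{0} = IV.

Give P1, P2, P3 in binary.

P1: D(K, 0b10100010) = 0b00001000; 0b00001000 ⊕ 0b01101110 = 0b01100110.
P2: D(K, 0b01100010) = 0b11001000; 0b11001000 ⊕ 0b10100010 = 0b01101010.
P3: D(K, 0b00011110) = 0b10000100; 0b10000100 ⊕ 0b01100010 = 0b11100110.

P1 = 0b01100110, P2 = 0b01101010, P3 = 0b11100110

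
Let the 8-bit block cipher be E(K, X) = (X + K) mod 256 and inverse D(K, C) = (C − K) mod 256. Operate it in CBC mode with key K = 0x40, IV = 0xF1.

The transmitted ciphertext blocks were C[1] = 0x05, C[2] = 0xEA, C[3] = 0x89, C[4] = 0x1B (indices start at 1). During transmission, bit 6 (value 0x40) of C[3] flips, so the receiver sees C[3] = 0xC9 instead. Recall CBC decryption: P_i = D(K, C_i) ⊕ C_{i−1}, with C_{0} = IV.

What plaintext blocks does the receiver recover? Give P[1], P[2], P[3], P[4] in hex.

Only C[3] changed, to 0xC9. In CBC, a change in C_i garbles P_i and flips the same bit in P_{i+1}. Decrypting the received ciphertext:
P[1]: D(K, 0x05) = 0xC5; 0xC5 ⊕ 0xF1 = 0x34.
P[2]: D(K, 0xEA) = 0xAA; 0xAA ⊕ 0x05 = 0xAF.
P[3]: D(K, 0xC9) = 0x89; 0x89 ⊕ 0xEA = 0x63.
P[4]: D(K, 0x1B) = 0xDB; 0xDB ⊕ 0xC9 = 0x12.
Blocks that differ from the original plaintext: P[3], P[4].

P[1] = 0x34, P[2] = 0xAF, P[3] = 0x63, P[4] = 0x12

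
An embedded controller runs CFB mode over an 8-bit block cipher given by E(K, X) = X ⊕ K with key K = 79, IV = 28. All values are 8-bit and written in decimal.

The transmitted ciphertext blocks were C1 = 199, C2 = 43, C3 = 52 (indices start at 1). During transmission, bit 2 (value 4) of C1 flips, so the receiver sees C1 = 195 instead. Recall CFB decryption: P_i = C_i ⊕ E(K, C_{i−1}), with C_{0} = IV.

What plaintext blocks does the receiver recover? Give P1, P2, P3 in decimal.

Only C1 changed, to 195. In CFB, a change in C_i flips the same bit in P_i and garbles P_{i+1}. Decrypting the received ciphertext:
P1: E(K, 28) = 83; 195 ⊕ 83 = 144.
P2: E(K, 195) = 140; 43 ⊕ 140 = 167.
P3: E(K, 43) = 100; 52 ⊕ 100 = 80.
Blocks that differ from the original plaintext: P1, P2.

P1 = 144, P2 = 167, P3 = 80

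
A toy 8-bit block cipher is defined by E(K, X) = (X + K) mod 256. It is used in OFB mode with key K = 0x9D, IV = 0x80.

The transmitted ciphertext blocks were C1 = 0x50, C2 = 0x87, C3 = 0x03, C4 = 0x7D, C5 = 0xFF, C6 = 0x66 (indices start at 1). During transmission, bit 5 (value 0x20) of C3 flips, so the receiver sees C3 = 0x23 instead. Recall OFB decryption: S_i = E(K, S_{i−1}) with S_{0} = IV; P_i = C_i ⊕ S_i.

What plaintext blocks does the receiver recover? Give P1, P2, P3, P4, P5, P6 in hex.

Only C3 changed, to 0x23. In OFB, a change in C_i flips the same bit in P_i only; the keystream is unaffected. Decrypting the received ciphertext:
P1: S = E(K, 0x80) = 0x1D; 0x50 ⊕ 0x1D = 0x4D.
P2: S = E(K, 0x1D) = 0xBA; 0x87 ⊕ 0xBA = 0x3D.
P3: S = E(K, 0xBA) = 0x57; 0x23 ⊕ 0x57 = 0x74.
P4: S = E(K, 0x57) = 0xF4; 0x7D ⊕ 0xF4 = 0x89.
P5: S = E(K, 0xF4) = 0x91; 0xFF ⊕ 0x91 = 0x6E.
P6: S = E(K, 0x91) = 0x2E; 0x66 ⊕ 0x2E = 0x48.
Blocks that differ from the original plaintext: P3.

P1 = 0x4D, P2 = 0x3D, P3 = 0x74, P4 = 0x89, P5 = 0x6E, P6 = 0x48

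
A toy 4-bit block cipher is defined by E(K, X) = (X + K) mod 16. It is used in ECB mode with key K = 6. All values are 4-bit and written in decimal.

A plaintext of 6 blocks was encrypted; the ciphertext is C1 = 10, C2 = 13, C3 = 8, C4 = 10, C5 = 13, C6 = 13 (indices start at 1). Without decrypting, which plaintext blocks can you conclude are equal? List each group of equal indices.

P1 = P4; P2 = P5 = P6

ECB encrypts each block independently with the same key, so equal ciphertext blocks imply equal plaintext blocks.
C1 = C4 = 10, so P1 = P4.
C2 = C5 = C6 = 13, so P2 = P5 = P6.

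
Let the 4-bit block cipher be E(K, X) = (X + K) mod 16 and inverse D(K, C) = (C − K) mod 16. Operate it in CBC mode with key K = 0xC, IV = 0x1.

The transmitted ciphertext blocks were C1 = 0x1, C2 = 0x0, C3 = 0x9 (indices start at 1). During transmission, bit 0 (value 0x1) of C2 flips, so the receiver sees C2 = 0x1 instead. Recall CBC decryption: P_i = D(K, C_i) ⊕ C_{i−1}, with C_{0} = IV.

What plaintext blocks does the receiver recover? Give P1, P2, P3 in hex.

Only C2 changed, to 0x1. In CBC, a change in C_i garbles P_i and flips the same bit in P_{i+1}. Decrypting the received ciphertext:
P1: D(K, 0x1) = 0x5; 0x5 ⊕ 0x1 = 0x4.
P2: D(K, 0x1) = 0x5; 0x5 ⊕ 0x1 = 0x4.
P3: D(K, 0x9) = 0xD; 0xD ⊕ 0x1 = 0xC.
Blocks that differ from the original plaintext: P2, P3.

P1 = 0x4, P2 = 0x4, P3 = 0xC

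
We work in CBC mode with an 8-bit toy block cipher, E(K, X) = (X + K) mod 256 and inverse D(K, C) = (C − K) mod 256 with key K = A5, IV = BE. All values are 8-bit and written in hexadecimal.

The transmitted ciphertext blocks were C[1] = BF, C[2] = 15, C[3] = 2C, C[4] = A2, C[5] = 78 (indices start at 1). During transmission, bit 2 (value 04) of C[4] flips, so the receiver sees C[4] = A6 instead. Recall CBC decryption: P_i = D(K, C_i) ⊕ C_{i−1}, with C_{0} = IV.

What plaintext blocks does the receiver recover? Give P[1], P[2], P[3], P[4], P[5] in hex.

Only C[4] changed, to A6. In CBC, a change in C_i garbles P_i and flips the same bit in P_{i+1}. Decrypting the received ciphertext:
P[1]: D(K, BF) = 1A; 1A ⊕ BE = A4.
P[2]: D(K, 15) = 70; 70 ⊕ BF = CF.
P[3]: D(K, 2C) = 87; 87 ⊕ 15 = 92.
P[4]: D(K, A6) = 01; 01 ⊕ 2C = 2D.
P[5]: D(K, 78) = D3; D3 ⊕ A6 = 75.
Blocks that differ from the original plaintext: P[4], P[5].

P[1] = A4, P[2] = CF, P[3] = 92, P[4] = 2D, P[5] = 75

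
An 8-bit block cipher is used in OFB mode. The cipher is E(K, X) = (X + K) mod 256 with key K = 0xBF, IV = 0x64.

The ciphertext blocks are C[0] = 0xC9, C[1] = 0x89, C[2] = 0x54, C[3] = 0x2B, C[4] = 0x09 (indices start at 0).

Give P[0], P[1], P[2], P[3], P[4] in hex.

OFB decryption: S_i = E(K, S_{i−1}) with S_{−1} = IV; P_i = C_i ⊕ S_i.
P[0]: S = E(K, 0x64) = 0x23; 0xC9 ⊕ 0x23 = 0xEA.
P[1]: S = E(K, 0x23) = 0xE2; 0x89 ⊕ 0xE2 = 0x6B.
P[2]: S = E(K, 0xE2) = 0xA1; 0x54 ⊕ 0xA1 = 0xF5.
P[3]: S = E(K, 0xA1) = 0x60; 0x2B ⊕ 0x60 = 0x4B.
P[4]: S = E(K, 0x60) = 0x1F; 0x09 ⊕ 0x1F = 0x16.

P[0] = 0xEA, P[1] = 0x6B, P[2] = 0xF5, P[3] = 0x4B, P[4] = 0x16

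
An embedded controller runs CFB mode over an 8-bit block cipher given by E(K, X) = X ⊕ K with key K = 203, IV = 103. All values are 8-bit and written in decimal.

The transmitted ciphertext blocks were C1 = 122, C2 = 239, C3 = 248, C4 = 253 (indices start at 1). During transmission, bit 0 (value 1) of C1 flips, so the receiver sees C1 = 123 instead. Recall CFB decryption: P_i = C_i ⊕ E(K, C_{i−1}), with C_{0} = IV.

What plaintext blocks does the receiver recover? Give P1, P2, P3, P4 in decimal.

P1 = 215, P2 = 95, P3 = 220, P4 = 206

Only C1 changed, to 123. In CFB, a change in C_i flips the same bit in P_i and garbles P_{i+1}. Decrypting the received ciphertext:
P1: E(K, 103) = 172; 123 ⊕ 172 = 215.
P2: E(K, 123) = 176; 239 ⊕ 176 = 95.
P3: E(K, 239) = 36; 248 ⊕ 36 = 220.
P4: E(K, 248) = 51; 253 ⊕ 51 = 206.
Blocks that differ from the original plaintext: P1, P2.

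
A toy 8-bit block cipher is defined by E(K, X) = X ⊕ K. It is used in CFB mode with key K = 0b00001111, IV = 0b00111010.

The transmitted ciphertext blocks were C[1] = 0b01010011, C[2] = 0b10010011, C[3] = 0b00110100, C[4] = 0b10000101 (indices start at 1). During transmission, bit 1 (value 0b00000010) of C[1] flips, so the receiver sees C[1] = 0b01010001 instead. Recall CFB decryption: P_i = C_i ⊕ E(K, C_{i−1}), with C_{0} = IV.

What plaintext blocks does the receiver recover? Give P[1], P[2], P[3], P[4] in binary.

Only C[1] changed, to 0b01010001. In CFB, a change in C_i flips the same bit in P_i and garbles P_{i+1}. Decrypting the received ciphertext:
P[1]: E(K, 0b00111010) = 0b00110101; 0b01010001 ⊕ 0b00110101 = 0b01100100.
P[2]: E(K, 0b01010001) = 0b01011110; 0b10010011 ⊕ 0b01011110 = 0b11001101.
P[3]: E(K, 0b10010011) = 0b10011100; 0b00110100 ⊕ 0b10011100 = 0b10101000.
P[4]: E(K, 0b00110100) = 0b00111011; 0b10000101 ⊕ 0b00111011 = 0b10111110.
Blocks that differ from the original plaintext: P[1], P[2].

P[1] = 0b01100100, P[2] = 0b11001101, P[3] = 0b10101000, P[4] = 0b10111110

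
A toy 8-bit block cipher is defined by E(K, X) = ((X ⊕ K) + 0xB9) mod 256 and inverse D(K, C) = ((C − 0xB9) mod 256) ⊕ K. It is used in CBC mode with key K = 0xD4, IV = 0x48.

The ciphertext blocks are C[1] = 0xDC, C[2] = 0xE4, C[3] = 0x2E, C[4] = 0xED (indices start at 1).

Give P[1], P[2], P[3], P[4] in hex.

P[1] = 0xBF, P[2] = 0x23, P[3] = 0x45, P[4] = 0xCE

CBC decryption: P_i = D(K, C_i) ⊕ C_{i−1}, with C_{0} = IV.
P[1]: D(K, 0xDC) = 0xF7; 0xF7 ⊕ 0x48 = 0xBF.
P[2]: D(K, 0xE4) = 0xFF; 0xFF ⊕ 0xDC = 0x23.
P[3]: D(K, 0x2E) = 0xA1; 0xA1 ⊕ 0xE4 = 0x45.
P[4]: D(K, 0xED) = 0xE0; 0xE0 ⊕ 0x2E = 0xCE.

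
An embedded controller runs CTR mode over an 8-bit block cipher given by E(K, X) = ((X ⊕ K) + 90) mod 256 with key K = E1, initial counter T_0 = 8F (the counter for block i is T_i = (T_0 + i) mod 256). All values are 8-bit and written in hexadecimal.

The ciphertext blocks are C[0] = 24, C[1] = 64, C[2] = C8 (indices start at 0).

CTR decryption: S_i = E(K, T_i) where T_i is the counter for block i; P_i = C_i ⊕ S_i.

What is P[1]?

P[1]: T = 90, S = E(K, T) = 01; 64 ⊕ 01 = 65.

P[1] = 65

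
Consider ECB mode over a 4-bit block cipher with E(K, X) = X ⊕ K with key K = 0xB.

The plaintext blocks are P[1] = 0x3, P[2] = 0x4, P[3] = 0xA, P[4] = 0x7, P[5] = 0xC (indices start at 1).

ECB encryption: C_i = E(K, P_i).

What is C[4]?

C[4]: E(K, 0x7) = 0xC.

C[4] = 0xC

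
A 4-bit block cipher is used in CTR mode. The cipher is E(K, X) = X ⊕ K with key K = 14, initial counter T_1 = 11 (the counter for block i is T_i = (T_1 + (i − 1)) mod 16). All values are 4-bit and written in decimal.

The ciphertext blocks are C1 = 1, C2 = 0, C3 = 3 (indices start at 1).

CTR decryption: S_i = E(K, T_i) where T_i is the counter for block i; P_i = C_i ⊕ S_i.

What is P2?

P2: T = 12, S = E(K, T) = 2; 0 ⊕ 2 = 2.

P2 = 2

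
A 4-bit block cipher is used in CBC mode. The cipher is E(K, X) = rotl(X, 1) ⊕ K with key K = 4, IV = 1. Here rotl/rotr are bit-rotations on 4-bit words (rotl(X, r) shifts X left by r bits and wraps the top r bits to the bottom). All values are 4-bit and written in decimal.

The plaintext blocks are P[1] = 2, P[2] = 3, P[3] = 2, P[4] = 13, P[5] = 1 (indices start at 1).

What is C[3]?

CBC encryption: C_i = E(K, P_i ⊕ C_{i−1}), with C_{0} = IV.
C[1]: P[1] ⊕ 1 = 3; E(K, 3) = 2.
C[2]: P[2] ⊕ 2 = 1; E(K, 1) = 6.
C[3]: P[3] ⊕ 6 = 4; E(K, 4) = 12.

C[3] = 12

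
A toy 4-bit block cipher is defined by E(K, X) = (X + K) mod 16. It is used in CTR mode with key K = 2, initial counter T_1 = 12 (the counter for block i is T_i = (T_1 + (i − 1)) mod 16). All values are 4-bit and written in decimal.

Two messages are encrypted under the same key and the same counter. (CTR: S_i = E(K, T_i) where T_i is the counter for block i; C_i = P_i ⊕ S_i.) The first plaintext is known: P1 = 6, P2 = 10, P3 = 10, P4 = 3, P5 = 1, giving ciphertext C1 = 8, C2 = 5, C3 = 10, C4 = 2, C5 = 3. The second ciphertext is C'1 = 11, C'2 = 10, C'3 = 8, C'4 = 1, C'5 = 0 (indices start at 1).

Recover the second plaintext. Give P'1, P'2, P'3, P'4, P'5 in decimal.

In CTR with a reused counter, both messages share the same keystream S_i, so C_i ⊕ C'_i = P_i ⊕ P'_i and thus P'_i = P_i ⊕ C_i ⊕ C'_i.
P'1: 6 ⊕ 8 ⊕ 11 = 5.
P'2: 10 ⊕ 5 ⊕ 10 = 5.
P'3: 10 ⊕ 10 ⊕ 8 = 8.
P'4: 3 ⊕ 2 ⊕ 1 = 0.
P'5: 1 ⊕ 3 ⊕ 0 = 2.

P'1 = 5, P'2 = 5, P'3 = 8, P'4 = 0, P'5 = 2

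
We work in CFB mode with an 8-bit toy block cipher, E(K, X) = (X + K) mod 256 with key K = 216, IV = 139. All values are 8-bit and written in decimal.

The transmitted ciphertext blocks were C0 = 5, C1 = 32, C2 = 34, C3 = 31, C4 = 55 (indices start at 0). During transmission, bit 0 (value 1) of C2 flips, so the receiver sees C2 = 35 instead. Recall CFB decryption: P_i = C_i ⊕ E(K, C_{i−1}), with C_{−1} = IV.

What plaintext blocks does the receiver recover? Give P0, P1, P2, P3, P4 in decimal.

P0 = 102, P1 = 253, P2 = 219, P3 = 228, P4 = 192

Only C2 changed, to 35. In CFB, a change in C_i flips the same bit in P_i and garbles P_{i+1}. Decrypting the received ciphertext:
P0: E(K, 139) = 99; 5 ⊕ 99 = 102.
P1: E(K, 5) = 221; 32 ⊕ 221 = 253.
P2: E(K, 32) = 248; 35 ⊕ 248 = 219.
P3: E(K, 35) = 251; 31 ⊕ 251 = 228.
P4: E(K, 31) = 247; 55 ⊕ 247 = 192.
Blocks that differ from the original plaintext: P2, P3.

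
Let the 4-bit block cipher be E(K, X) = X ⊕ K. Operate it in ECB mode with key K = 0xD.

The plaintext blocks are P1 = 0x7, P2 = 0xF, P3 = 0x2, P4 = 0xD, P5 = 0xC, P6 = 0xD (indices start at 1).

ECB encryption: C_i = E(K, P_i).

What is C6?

C6 = 0x0

C6: E(K, 0xD) = 0x0.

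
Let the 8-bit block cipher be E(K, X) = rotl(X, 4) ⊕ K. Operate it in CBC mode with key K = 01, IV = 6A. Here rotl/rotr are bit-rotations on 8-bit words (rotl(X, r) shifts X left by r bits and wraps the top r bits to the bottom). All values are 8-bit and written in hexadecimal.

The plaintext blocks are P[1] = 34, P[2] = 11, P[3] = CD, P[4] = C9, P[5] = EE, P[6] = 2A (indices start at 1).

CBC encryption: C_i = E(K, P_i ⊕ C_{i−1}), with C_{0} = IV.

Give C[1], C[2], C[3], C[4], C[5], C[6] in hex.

C[1] = E4, C[2] = 5E, C[3] = 38, C[4] = 1E, C[5] = 0E, C[6] = 43

C[1]: P[1] ⊕ 6A = 5E; E(K, 5E) = E4.
C[2]: P[2] ⊕ E4 = F5; E(K, F5) = 5E.
C[3]: P[3] ⊕ 5E = 93; E(K, 93) = 38.
C[4]: P[4] ⊕ 38 = F1; E(K, F1) = 1E.
C[5]: P[5] ⊕ 1E = F0; E(K, F0) = 0E.
C[6]: P[6] ⊕ 0E = 24; E(K, 24) = 43.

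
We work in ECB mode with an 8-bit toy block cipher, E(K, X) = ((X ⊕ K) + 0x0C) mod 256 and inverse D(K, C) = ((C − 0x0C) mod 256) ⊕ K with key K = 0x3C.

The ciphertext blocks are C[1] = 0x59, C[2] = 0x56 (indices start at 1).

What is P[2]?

P[2] = 0x76

ECB decryption: P_i = D(K, C_i).
P[2]: D(K, 0x56) = 0x76.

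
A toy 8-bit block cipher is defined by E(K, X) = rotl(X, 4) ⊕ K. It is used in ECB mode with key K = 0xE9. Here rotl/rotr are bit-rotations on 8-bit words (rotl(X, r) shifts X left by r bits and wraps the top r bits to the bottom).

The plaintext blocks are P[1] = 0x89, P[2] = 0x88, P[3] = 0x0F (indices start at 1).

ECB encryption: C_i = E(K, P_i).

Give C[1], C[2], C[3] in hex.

C[1] = 0x71, C[2] = 0x61, C[3] = 0x19

C[1]: E(K, 0x89) = 0x71.
C[2]: E(K, 0x88) = 0x61.
C[3]: E(K, 0x0F) = 0x19.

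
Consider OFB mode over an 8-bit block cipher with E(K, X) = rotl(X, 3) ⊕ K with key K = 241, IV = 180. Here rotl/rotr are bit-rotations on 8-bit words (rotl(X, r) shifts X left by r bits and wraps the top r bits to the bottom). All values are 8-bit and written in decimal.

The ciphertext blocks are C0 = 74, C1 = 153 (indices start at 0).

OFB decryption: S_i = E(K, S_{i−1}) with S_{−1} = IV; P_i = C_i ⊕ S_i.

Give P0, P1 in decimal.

P0: S = E(K, 180) = 84; 74 ⊕ 84 = 30.
P1: S = E(K, 84) = 83; 153 ⊕ 83 = 202.

P0 = 30, P1 = 202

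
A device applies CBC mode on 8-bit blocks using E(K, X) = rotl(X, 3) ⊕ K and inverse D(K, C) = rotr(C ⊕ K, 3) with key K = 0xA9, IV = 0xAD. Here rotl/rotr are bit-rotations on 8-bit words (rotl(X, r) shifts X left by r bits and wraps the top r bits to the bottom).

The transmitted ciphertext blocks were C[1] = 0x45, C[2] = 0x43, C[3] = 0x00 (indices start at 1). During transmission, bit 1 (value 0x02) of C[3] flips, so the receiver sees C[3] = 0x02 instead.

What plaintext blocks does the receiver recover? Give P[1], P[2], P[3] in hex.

CBC decryption: P_i = D(K, C_i) ⊕ C_{i−1}, with C_{0} = IV.
Only C[3] changed, to 0x02. In CBC, a change in C_i garbles P_i and flips the same bit in P_{i+1}. Decrypting the received ciphertext:
P[1]: D(K, 0x45) = 0x9D; 0x9D ⊕ 0xAD = 0x30.
P[2]: D(K, 0x43) = 0x5D; 0x5D ⊕ 0x45 = 0x18.
P[3]: D(K, 0x02) = 0x75; 0x75 ⊕ 0x43 = 0x36.
Blocks that differ from the original plaintext: P[3].

P[1] = 0x30, P[2] = 0x18, P[3] = 0x36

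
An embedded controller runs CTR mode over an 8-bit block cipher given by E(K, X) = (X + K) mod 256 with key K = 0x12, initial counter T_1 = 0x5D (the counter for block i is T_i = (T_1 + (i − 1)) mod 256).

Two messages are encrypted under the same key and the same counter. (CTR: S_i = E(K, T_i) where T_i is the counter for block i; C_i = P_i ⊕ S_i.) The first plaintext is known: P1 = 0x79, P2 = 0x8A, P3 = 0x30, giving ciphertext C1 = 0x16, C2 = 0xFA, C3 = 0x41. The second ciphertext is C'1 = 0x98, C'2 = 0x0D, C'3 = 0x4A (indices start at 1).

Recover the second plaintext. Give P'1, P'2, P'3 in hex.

P'1 = 0xF7, P'2 = 0x7D, P'3 = 0x3B

In CTR with a reused counter, both messages share the same keystream S_i, so C_i ⊕ C'_i = P_i ⊕ P'_i and thus P'_i = P_i ⊕ C_i ⊕ C'_i.
P'1: 0x79 ⊕ 0x16 ⊕ 0x98 = 0xF7.
P'2: 0x8A ⊕ 0xFA ⊕ 0x0D = 0x7D.
P'3: 0x30 ⊕ 0x41 ⊕ 0x4A = 0x3B.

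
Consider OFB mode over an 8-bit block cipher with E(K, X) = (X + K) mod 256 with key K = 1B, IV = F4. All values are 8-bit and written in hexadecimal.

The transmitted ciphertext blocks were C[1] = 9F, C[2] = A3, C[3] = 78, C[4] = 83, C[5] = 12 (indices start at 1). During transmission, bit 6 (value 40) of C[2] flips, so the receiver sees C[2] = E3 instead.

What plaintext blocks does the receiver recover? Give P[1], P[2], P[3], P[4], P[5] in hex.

OFB decryption: S_i = E(K, S_{i−1}) with S_{0} = IV; P_i = C_i ⊕ S_i.
Only C[2] changed, to E3. In OFB, a change in C_i flips the same bit in P_i only; the keystream is unaffected. Decrypting the received ciphertext:
P[1]: S = E(K, F4) = 0F; 9F ⊕ 0F = 90.
P[2]: S = E(K, 0F) = 2A; E3 ⊕ 2A = C9.
P[3]: S = E(K, 2A) = 45; 78 ⊕ 45 = 3D.
P[4]: S = E(K, 45) = 60; 83 ⊕ 60 = E3.
P[5]: S = E(K, 60) = 7B; 12 ⊕ 7B = 69.
Blocks that differ from the original plaintext: P[2].

P[1] = 90, P[2] = C9, P[3] = 3D, P[4] = E3, P[5] = 69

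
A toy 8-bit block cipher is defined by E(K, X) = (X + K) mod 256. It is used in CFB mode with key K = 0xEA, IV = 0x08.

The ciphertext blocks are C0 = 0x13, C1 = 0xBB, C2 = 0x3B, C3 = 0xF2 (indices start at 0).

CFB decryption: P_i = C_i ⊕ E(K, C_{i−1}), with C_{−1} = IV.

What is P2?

P2 = 0x9E

P2: E(K, 0xBB) = 0xA5; 0x3B ⊕ 0xA5 = 0x9E.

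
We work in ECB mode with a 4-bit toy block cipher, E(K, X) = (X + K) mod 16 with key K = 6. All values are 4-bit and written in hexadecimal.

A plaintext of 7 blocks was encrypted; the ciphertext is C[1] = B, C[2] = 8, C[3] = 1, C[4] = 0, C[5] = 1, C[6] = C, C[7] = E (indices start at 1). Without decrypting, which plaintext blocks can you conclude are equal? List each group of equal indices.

P[3] = P[5]

ECB encrypts each block independently with the same key, so equal ciphertext blocks imply equal plaintext blocks.
C[3] = C[5] = 1, so P[3] = P[5].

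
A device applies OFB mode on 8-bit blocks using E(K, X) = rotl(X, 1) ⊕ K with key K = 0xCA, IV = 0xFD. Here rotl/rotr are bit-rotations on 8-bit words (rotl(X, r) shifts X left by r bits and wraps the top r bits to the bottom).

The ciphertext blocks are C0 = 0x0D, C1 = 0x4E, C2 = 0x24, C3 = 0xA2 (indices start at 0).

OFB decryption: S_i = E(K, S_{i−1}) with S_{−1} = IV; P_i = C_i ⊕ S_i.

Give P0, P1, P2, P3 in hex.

P0: S = E(K, 0xFD) = 0x31; 0x0D ⊕ 0x31 = 0x3C.
P1: S = E(K, 0x31) = 0xA8; 0x4E ⊕ 0xA8 = 0xE6.
P2: S = E(K, 0xA8) = 0x9B; 0x24 ⊕ 0x9B = 0xBF.
P3: S = E(K, 0x9B) = 0xFD; 0xA2 ⊕ 0xFD = 0x5F.

P0 = 0x3C, P1 = 0xE6, P2 = 0xBF, P3 = 0x5F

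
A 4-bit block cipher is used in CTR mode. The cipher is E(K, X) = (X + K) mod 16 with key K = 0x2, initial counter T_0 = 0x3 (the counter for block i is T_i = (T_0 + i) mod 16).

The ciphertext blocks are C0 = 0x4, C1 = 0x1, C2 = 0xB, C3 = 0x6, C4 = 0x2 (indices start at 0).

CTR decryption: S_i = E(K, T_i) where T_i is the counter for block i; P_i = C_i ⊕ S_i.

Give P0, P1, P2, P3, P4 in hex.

P0: T = 0x3, S = E(K, T) = 0x5; 0x4 ⊕ 0x5 = 0x1.
P1: T = 0x4, S = E(K, T) = 0x6; 0x1 ⊕ 0x6 = 0x7.
P2: T = 0x5, S = E(K, T) = 0x7; 0xB ⊕ 0x7 = 0xC.
P3: T = 0x6, S = E(K, T) = 0x8; 0x6 ⊕ 0x8 = 0xE.
P4: T = 0x7, S = E(K, T) = 0x9; 0x2 ⊕ 0x9 = 0xB.

P0 = 0x1, P1 = 0x7, P2 = 0xC, P3 = 0xE, P4 = 0xB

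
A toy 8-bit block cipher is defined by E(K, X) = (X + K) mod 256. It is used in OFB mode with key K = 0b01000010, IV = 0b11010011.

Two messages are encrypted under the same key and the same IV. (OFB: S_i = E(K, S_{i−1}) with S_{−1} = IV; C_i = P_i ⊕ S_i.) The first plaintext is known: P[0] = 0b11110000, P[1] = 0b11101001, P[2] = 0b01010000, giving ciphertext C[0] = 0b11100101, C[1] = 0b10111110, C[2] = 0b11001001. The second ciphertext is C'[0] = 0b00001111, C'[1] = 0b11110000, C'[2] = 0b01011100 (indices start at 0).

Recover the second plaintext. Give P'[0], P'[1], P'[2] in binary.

In OFB with a reused IV, both messages share the same keystream S_i, so C_i ⊕ C'_i = P_i ⊕ P'_i and thus P'_i = P_i ⊕ C_i ⊕ C'_i.
P'[0]: 0b11110000 ⊕ 0b11100101 ⊕ 0b00001111 = 0b00011010.
P'[1]: 0b11101001 ⊕ 0b10111110 ⊕ 0b11110000 = 0b10100111.
P'[2]: 0b01010000 ⊕ 0b11001001 ⊕ 0b01011100 = 0b11000101.

P'[0] = 0b00011010, P'[1] = 0b10100111, P'[2] = 0b11000101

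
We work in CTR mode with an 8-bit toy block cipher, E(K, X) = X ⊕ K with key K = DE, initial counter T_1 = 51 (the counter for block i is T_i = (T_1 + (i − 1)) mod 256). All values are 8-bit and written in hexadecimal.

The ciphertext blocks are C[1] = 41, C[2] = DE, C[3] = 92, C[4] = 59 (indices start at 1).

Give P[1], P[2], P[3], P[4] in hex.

CTR decryption: S_i = E(K, T_i) where T_i is the counter for block i; P_i = C_i ⊕ S_i.
P[1]: T = 51, S = E(K, T) = 8F; 41 ⊕ 8F = CE.
P[2]: T = 52, S = E(K, T) = 8C; DE ⊕ 8C = 52.
P[3]: T = 53, S = E(K, T) = 8D; 92 ⊕ 8D = 1F.
P[4]: T = 54, S = E(K, T) = 8A; 59 ⊕ 8A = D3.

P[1] = CE, P[2] = 52, P[3] = 1F, P[4] = D3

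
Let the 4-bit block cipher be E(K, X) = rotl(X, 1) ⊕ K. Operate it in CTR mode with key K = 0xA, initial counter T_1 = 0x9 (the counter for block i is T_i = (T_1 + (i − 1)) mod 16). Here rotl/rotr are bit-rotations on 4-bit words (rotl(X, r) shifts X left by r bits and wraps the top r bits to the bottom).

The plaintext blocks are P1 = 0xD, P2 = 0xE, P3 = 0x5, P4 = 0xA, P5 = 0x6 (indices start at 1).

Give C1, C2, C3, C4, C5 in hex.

C1 = 0x4, C2 = 0x1, C3 = 0x8, C4 = 0x9, C5 = 0x7

CTR encryption: S_i = E(K, T_i) where T_i is the counter for block i; C_i = P_i ⊕ S_i.
C1: T = 0x9, S = E(K, T) = 0x9; 0xD ⊕ 0x9 = 0x4.
C2: T = 0xA, S = E(K, T) = 0xF; 0xE ⊕ 0xF = 0x1.
C3: T = 0xB, S = E(K, T) = 0xD; 0x5 ⊕ 0xD = 0x8.
C4: T = 0xC, S = E(K, T) = 0x3; 0xA ⊕ 0x3 = 0x9.
C5: T = 0xD, S = E(K, T) = 0x1; 0x6 ⊕ 0x1 = 0x7.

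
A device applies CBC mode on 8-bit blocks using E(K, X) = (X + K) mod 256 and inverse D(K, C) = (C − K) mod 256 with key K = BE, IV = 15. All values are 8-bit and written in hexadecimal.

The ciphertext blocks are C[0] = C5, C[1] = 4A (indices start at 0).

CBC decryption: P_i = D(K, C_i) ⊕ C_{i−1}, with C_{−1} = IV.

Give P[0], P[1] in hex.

P[0]: D(K, C5) = 07; 07 ⊕ 15 = 12.
P[1]: D(K, 4A) = 8C; 8C ⊕ C5 = 49.

P[0] = 12, P[1] = 49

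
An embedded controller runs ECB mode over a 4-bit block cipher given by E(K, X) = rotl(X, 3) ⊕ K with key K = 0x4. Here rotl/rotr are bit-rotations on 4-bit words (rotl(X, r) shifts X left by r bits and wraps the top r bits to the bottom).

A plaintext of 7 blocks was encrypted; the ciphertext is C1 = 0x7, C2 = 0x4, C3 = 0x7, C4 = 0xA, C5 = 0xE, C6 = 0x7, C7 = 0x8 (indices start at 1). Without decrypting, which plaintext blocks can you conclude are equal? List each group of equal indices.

P1 = P3 = P6

ECB encrypts each block independently with the same key, so equal ciphertext blocks imply equal plaintext blocks.
C1 = C3 = C6 = 0x7, so P1 = P3 = P6.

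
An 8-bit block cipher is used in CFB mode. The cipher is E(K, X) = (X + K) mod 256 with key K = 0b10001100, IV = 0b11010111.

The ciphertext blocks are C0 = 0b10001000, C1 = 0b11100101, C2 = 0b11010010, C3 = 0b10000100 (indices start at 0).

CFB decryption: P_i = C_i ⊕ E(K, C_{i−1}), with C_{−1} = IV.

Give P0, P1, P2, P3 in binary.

P0 = 0b11101011, P1 = 0b11110001, P2 = 0b10100011, P3 = 0b11011010

P0: E(K, 0b11010111) = 0b01100011; 0b10001000 ⊕ 0b01100011 = 0b11101011.
P1: E(K, 0b10001000) = 0b00010100; 0b11100101 ⊕ 0b00010100 = 0b11110001.
P2: E(K, 0b11100101) = 0b01110001; 0b11010010 ⊕ 0b01110001 = 0b10100011.
P3: E(K, 0b11010010) = 0b01011110; 0b10000100 ⊕ 0b01011110 = 0b11011010.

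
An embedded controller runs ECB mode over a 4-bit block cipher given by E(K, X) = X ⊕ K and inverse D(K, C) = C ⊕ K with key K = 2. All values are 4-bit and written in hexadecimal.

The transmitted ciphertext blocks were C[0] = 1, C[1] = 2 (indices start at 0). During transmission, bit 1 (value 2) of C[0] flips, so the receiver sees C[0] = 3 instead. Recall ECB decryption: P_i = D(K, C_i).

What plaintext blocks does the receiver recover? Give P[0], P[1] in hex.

P[0] = 1, P[1] = 0

Only C[0] changed, to 3. In ECB, a change in C_i affects only P_i. Decrypting the received ciphertext:
P[0]: D(K, 3) = 1.
P[1]: D(K, 2) = 0.
Blocks that differ from the original plaintext: P[0].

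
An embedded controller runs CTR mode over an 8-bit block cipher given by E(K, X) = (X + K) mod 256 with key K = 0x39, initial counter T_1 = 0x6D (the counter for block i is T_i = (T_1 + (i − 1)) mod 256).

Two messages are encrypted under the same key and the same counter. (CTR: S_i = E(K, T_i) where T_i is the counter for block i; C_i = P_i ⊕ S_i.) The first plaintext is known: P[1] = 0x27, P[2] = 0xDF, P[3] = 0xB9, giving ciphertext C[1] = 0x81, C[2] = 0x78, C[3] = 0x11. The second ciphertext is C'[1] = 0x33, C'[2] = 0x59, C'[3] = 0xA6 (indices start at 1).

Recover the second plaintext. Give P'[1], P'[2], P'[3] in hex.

P'[1] = 0x95, P'[2] = 0xFE, P'[3] = 0x0E

In CTR with a reused counter, both messages share the same keystream S_i, so C_i ⊕ C'_i = P_i ⊕ P'_i and thus P'_i = P_i ⊕ C_i ⊕ C'_i.
P'[1]: 0x27 ⊕ 0x81 ⊕ 0x33 = 0x95.
P'[2]: 0xDF ⊕ 0x78 ⊕ 0x59 = 0xFE.
P'[3]: 0xB9 ⊕ 0x11 ⊕ 0xA6 = 0x0E.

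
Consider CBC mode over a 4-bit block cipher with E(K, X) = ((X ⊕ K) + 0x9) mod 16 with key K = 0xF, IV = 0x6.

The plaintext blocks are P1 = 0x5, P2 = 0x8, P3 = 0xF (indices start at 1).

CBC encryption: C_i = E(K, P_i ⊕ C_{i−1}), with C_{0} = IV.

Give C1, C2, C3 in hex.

C1 = 0x5, C2 = 0xB, C3 = 0x4

C1: P1 ⊕ 0x6 = 0x3; E(K, 0x3) = 0x5.
C2: P2 ⊕ 0x5 = 0xD; E(K, 0xD) = 0xB.
C3: P3 ⊕ 0xB = 0x4; E(K, 0x4) = 0x4.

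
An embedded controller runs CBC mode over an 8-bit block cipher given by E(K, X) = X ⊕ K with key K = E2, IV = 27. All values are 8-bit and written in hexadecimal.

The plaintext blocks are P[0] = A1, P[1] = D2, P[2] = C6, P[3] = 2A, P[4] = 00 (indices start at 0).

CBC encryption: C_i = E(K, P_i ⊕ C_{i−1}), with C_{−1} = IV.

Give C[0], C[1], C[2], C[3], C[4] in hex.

C[0] = 64, C[1] = 54, C[2] = 70, C[3] = B8, C[4] = 5A

C[0]: P[0] ⊕ 27 = 86; E(K, 86) = 64.
C[1]: P[1] ⊕ 64 = B6; E(K, B6) = 54.
C[2]: P[2] ⊕ 54 = 92; E(K, 92) = 70.
C[3]: P[3] ⊕ 70 = 5A; E(K, 5A) = B8.
C[4]: P[4] ⊕ B8 = B8; E(K, B8) = 5A.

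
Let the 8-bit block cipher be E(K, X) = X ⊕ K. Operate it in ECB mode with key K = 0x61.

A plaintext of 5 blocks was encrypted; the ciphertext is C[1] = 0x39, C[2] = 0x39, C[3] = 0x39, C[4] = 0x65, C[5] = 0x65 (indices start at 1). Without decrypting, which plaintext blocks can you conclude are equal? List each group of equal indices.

ECB encrypts each block independently with the same key, so equal ciphertext blocks imply equal plaintext blocks.
C[1] = C[2] = C[3] = 0x39, so P[1] = P[2] = P[3].
C[4] = C[5] = 0x65, so P[4] = P[5].

P[1] = P[2] = P[3]; P[4] = P[5]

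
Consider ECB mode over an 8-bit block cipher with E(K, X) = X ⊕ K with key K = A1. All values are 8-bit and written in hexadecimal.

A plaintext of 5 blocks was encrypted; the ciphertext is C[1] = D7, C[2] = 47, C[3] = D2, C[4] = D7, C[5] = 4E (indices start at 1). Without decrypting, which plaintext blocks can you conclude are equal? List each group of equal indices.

P[1] = P[4]

ECB encrypts each block independently with the same key, so equal ciphertext blocks imply equal plaintext blocks.
C[1] = C[4] = D7, so P[1] = P[4].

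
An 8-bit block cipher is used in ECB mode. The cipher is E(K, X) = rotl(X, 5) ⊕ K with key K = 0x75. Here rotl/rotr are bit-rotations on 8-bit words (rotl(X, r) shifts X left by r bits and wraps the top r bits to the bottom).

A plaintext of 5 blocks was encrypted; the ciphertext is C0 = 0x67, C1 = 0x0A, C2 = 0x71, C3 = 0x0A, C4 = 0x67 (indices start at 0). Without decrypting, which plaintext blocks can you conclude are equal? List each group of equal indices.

P0 = P4; P1 = P3

ECB encrypts each block independently with the same key, so equal ciphertext blocks imply equal plaintext blocks.
C0 = C4 = 0x67, so P0 = P4.
C1 = C3 = 0x0A, so P1 = P3.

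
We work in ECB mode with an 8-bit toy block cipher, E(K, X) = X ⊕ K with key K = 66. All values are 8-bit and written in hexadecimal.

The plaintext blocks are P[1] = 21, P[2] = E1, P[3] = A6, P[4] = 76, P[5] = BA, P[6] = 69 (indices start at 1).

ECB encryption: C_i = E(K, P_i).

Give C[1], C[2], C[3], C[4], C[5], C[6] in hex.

C[1] = 47, C[2] = 87, C[3] = C0, C[4] = 10, C[5] = DC, C[6] = 0F

C[1]: E(K, 21) = 47.
C[2]: E(K, E1) = 87.
C[3]: E(K, A6) = C0.
C[4]: E(K, 76) = 10.
C[5]: E(K, BA) = DC.
C[6]: E(K, 69) = 0F.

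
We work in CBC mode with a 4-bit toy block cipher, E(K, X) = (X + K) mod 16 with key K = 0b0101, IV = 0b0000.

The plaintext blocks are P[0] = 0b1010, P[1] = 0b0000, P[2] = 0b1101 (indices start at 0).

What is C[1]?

CBC encryption: C_i = E(K, P_i ⊕ C_{i−1}), with C_{−1} = IV.
C[0]: P[0] ⊕ 0b0000 = 0b1010; E(K, 0b1010) = 0b1111.
C[1]: P[1] ⊕ 0b1111 = 0b1111; E(K, 0b1111) = 0b0100.

C[1] = 0b0100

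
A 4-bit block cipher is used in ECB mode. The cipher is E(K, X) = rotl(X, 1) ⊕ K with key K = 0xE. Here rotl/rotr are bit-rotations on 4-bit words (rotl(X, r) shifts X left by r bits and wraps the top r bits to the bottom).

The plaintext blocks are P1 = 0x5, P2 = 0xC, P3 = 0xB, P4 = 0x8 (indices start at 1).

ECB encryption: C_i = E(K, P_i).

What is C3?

C3: E(K, 0xB) = 0x9.

C3 = 0x9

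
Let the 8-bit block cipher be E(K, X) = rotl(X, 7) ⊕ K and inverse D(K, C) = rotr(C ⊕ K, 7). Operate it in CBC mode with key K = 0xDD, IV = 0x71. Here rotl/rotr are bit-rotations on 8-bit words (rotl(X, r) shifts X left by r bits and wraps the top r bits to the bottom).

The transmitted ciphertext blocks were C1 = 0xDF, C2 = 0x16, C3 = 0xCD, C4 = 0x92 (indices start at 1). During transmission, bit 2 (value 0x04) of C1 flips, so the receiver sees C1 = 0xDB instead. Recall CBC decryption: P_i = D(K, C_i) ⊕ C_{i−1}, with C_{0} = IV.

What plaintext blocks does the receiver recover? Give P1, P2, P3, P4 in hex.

Only C1 changed, to 0xDB. In CBC, a change in C_i garbles P_i and flips the same bit in P_{i+1}. Decrypting the received ciphertext:
P1: D(K, 0xDB) = 0x0C; 0x0C ⊕ 0x71 = 0x7D.
P2: D(K, 0x16) = 0x97; 0x97 ⊕ 0xDB = 0x4C.
P3: D(K, 0xCD) = 0x20; 0x20 ⊕ 0x16 = 0x36.
P4: D(K, 0x92) = 0x9E; 0x9E ⊕ 0xCD = 0x53.
Blocks that differ from the original plaintext: P1, P2.

P1 = 0x7D, P2 = 0x4C, P3 = 0x36, P4 = 0x53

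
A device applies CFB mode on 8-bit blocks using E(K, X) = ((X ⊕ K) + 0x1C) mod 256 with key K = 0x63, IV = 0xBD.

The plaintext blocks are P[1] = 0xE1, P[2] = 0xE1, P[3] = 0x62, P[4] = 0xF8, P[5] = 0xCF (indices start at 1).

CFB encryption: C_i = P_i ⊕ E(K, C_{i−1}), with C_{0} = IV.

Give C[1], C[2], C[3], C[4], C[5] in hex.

C[1]: E(K, 0xBD) = 0xFA; 0xE1 ⊕ 0xFA = 0x1B.
C[2]: E(K, 0x1B) = 0x94; 0xE1 ⊕ 0x94 = 0x75.
C[3]: E(K, 0x75) = 0x32; 0x62 ⊕ 0x32 = 0x50.
C[4]: E(K, 0x50) = 0x4F; 0xF8 ⊕ 0x4F = 0xB7.
C[5]: E(K, 0xB7) = 0xF0; 0xCF ⊕ 0xF0 = 0x3F.

C[1] = 0x1B, C[2] = 0x75, C[3] = 0x50, C[4] = 0xB7, C[5] = 0x3F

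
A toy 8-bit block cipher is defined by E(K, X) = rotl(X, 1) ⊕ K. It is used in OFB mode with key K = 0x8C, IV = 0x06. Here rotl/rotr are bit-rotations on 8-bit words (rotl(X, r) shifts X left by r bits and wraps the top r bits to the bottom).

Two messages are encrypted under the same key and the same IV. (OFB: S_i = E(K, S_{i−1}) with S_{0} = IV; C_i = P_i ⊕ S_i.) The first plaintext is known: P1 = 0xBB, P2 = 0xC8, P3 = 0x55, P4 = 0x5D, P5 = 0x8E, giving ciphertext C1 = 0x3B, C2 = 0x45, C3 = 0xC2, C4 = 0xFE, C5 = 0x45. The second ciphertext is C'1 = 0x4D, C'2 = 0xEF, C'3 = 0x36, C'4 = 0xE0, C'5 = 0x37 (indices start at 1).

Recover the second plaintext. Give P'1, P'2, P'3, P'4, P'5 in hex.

P'1 = 0xCD, P'2 = 0x62, P'3 = 0xA1, P'4 = 0x43, P'5 = 0xFC

In OFB with a reused IV, both messages share the same keystream S_i, so C_i ⊕ C'_i = P_i ⊕ P'_i and thus P'_i = P_i ⊕ C_i ⊕ C'_i.
P'1: 0xBB ⊕ 0x3B ⊕ 0x4D = 0xCD.
P'2: 0xC8 ⊕ 0x45 ⊕ 0xEF = 0x62.
P'3: 0x55 ⊕ 0xC2 ⊕ 0x36 = 0xA1.
P'4: 0x5D ⊕ 0xFE ⊕ 0xE0 = 0x43.
P'5: 0x8E ⊕ 0x45 ⊕ 0x37 = 0xFC.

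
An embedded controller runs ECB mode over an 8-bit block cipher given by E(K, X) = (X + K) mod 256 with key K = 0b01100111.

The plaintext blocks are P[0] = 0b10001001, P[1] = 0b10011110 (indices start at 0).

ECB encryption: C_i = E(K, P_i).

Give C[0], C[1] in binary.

C[0] = 0b11110000, C[1] = 0b00000101

C[0]: E(K, 0b10001001) = 0b11110000.
C[1]: E(K, 0b10011110) = 0b00000101.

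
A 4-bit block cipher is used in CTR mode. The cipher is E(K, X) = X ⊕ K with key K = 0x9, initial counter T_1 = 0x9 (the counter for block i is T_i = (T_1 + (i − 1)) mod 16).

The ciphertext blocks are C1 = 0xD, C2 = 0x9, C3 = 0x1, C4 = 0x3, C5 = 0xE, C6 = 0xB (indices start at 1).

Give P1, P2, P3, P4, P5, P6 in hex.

P1 = 0xD, P2 = 0xA, P3 = 0x3, P4 = 0x6, P5 = 0xA, P6 = 0xC

CTR decryption: S_i = E(K, T_i) where T_i is the counter for block i; P_i = C_i ⊕ S_i.
P1: T = 0x9, S = E(K, T) = 0x0; 0xD ⊕ 0x0 = 0xD.
P2: T = 0xA, S = E(K, T) = 0x3; 0x9 ⊕ 0x3 = 0xA.
P3: T = 0xB, S = E(K, T) = 0x2; 0x1 ⊕ 0x2 = 0x3.
P4: T = 0xC, S = E(K, T) = 0x5; 0x3 ⊕ 0x5 = 0x6.
P5: T = 0xD, S = E(K, T) = 0x4; 0xE ⊕ 0x4 = 0xA.
P6: T = 0xE, S = E(K, T) = 0x7; 0xB ⊕ 0x7 = 0xC.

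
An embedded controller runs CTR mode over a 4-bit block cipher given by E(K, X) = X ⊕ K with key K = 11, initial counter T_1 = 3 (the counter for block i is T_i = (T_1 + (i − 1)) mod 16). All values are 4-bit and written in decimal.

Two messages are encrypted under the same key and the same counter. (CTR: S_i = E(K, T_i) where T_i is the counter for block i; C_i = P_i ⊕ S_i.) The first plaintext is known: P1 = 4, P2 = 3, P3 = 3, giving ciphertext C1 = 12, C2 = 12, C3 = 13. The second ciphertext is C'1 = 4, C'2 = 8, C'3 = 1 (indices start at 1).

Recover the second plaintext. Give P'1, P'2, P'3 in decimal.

P'1 = 12, P'2 = 7, P'3 = 15

In CTR with a reused counter, both messages share the same keystream S_i, so C_i ⊕ C'_i = P_i ⊕ P'_i and thus P'_i = P_i ⊕ C_i ⊕ C'_i.
P'1: 4 ⊕ 12 ⊕ 4 = 12.
P'2: 3 ⊕ 12 ⊕ 8 = 7.
P'3: 3 ⊕ 13 ⊕ 1 = 15.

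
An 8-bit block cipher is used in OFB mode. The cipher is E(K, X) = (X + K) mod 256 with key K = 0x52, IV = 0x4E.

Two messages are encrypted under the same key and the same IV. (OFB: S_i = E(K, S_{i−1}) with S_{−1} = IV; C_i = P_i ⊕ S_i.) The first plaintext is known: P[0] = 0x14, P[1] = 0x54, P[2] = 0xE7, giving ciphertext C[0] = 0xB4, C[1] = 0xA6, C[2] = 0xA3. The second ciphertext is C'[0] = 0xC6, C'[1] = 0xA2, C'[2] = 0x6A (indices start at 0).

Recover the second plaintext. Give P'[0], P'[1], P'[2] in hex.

P'[0] = 0x66, P'[1] = 0x50, P'[2] = 0x2E

In OFB with a reused IV, both messages share the same keystream S_i, so C_i ⊕ C'_i = P_i ⊕ P'_i and thus P'_i = P_i ⊕ C_i ⊕ C'_i.
P'[0]: 0x14 ⊕ 0xB4 ⊕ 0xC6 = 0x66.
P'[1]: 0x54 ⊕ 0xA6 ⊕ 0xA2 = 0x50.
P'[2]: 0xE7 ⊕ 0xA3 ⊕ 0x6A = 0x2E.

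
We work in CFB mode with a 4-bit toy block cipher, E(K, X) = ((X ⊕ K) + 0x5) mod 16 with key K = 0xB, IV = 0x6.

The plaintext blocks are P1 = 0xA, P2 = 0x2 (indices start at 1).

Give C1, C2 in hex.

C1 = 0x8, C2 = 0xA

CFB encryption: C_i = P_i ⊕ E(K, C_{i−1}), with C_{0} = IV.
C1: E(K, 0x6) = 0x2; 0xA ⊕ 0x2 = 0x8.
C2: E(K, 0x8) = 0x8; 0x2 ⊕ 0x8 = 0xA.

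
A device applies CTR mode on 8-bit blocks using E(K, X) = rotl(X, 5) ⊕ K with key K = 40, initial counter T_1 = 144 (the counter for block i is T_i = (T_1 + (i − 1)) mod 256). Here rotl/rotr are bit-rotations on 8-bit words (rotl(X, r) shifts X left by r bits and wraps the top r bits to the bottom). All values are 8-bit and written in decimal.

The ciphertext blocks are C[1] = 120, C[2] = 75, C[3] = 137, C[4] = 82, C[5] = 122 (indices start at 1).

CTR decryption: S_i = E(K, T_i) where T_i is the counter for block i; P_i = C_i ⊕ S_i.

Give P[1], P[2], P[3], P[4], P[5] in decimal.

P[1] = 66, P[2] = 81, P[3] = 243, P[4] = 8, P[5] = 192

P[1]: T = 144, S = E(K, T) = 58; 120 ⊕ 58 = 66.
P[2]: T = 145, S = E(K, T) = 26; 75 ⊕ 26 = 81.
P[3]: T = 146, S = E(K, T) = 122; 137 ⊕ 122 = 243.
P[4]: T = 147, S = E(K, T) = 90; 82 ⊕ 90 = 8.
P[5]: T = 148, S = E(K, T) = 186; 122 ⊕ 186 = 192.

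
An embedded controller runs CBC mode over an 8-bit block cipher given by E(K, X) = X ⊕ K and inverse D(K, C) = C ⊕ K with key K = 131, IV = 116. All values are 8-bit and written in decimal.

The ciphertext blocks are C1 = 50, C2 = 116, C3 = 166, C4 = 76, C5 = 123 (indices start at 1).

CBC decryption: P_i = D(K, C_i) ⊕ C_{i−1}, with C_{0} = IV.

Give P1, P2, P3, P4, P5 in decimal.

P1 = 197, P2 = 197, P3 = 81, P4 = 105, P5 = 180

P1: D(K, 50) = 177; 177 ⊕ 116 = 197.
P2: D(K, 116) = 247; 247 ⊕ 50 = 197.
P3: D(K, 166) = 37; 37 ⊕ 116 = 81.
P4: D(K, 76) = 207; 207 ⊕ 166 = 105.
P5: D(K, 123) = 248; 248 ⊕ 76 = 180.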